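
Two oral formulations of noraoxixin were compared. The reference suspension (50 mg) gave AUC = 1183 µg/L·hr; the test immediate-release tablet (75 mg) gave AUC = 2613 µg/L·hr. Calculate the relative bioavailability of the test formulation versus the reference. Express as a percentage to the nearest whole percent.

F_rel = (AUC_test/D_test) / (AUC_ref/D_ref)
      = (2613/75) / (1183/50)
      = 34.84 / 23.66 = 1.4725 = 147.25%

F_rel = 147%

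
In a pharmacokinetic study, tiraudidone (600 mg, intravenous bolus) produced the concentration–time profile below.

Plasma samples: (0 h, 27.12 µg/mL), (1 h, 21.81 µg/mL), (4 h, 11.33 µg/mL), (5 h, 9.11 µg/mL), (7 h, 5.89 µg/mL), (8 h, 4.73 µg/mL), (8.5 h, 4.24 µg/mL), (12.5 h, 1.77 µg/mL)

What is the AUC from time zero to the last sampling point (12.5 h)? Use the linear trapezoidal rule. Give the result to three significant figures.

AUC = 119 µg/mL·h

Trapezoidal AUC_0→12.5:
  [0→1]: (27.12+21.81)/2 × 1 = 24.465
  [1→4]: (21.81+11.33)/2 × 3 = 49.71
  [4→5]: (11.33+9.11)/2 × 1 = 10.22
  [5→7]: (9.11+5.89)/2 × 2 = 15.0
  [7→8]: (5.89+4.73)/2 × 1 = 5.31
  [8→8.5]: (4.73+4.24)/2 × 0.5 = 2.2425
  [8.5→12.5]: (4.24+1.77)/2 × 4 = 12.02
  Sum = 118.9675 µg/mL·h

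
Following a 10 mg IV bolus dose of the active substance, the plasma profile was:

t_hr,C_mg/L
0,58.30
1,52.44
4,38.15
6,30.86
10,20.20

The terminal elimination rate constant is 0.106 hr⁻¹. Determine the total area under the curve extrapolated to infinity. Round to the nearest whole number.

AUC = 553 mg/L·hr

Trapezoidal AUC_0→10:
  [0→1]: (58.30+52.44)/2 × 1 = 55.37
  [1→4]: (52.44+38.15)/2 × 3 = 135.885
  [4→6]: (38.15+30.86)/2 × 2 = 69.01
  [6→10]: (30.86+20.20)/2 × 4 = 102.12
  Sum = 362.385 mg/L·hr
Extrapolated tail: C_last / k_e = 20.20 / 0.106 = 190.566
AUC_0→∞ = 362.385 + 190.566 = 552.951 mg/L·hr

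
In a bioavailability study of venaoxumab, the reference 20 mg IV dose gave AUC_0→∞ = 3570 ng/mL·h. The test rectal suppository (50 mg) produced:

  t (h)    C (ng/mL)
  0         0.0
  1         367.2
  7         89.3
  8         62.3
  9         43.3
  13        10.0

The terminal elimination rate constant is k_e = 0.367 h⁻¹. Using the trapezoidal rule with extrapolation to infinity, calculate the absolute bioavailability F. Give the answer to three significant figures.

Trapezoidal AUC_0→13 (rectal suppository):
  [0→1]: (0.0+367.2)/2 × 1 = 183.6
  [1→7]: (367.2+89.3)/2 × 6 = 1369.5
  [7→8]: (89.3+62.3)/2 × 1 = 75.8
  [8→9]: (62.3+43.3)/2 × 1 = 52.8
  [9→13]: (43.3+10.0)/2 × 4 = 106.6
  Sum = 1788.3 ng/mL·h
Tail: C_last/k_e = 10.0/0.367 = 27.248
AUC_0→∞ (rectal suppository) = 1788.3 + 27.248 = 1815.548 ng/mL·h
F = (AUC_ev/D_ev)/(AUC_iv/D_iv) = (1815.548/50)/(3570/20) = 36.31096/178.5 = 0.2034

F = 0.203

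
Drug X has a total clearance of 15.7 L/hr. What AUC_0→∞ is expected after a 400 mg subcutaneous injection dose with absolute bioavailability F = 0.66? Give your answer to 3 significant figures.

AUC_0→∞ = F × Dose / CL
        = 0.66 × 400 / 15.7 = 16.8153 mg/L·hr

AUC = 16.8 mg/L·hr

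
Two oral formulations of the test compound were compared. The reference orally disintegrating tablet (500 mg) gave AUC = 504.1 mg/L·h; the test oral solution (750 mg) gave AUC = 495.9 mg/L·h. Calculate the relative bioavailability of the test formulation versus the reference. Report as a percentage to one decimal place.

F_rel = (AUC_test/D_test) / (AUC_ref/D_ref)
      = (495.9/750) / (504.1/500)
      = 0.6612 / 1.0082 = 0.6558 = 65.58%

F_rel = 65.6%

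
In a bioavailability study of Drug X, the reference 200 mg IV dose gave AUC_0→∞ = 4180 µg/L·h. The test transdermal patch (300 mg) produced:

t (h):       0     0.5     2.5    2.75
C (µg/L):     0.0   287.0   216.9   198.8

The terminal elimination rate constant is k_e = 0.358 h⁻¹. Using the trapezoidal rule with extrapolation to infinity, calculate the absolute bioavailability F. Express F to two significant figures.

F = 0.19

Trapezoidal AUC_0→2.75 (transdermal patch):
  [0→0.5]: (0.0+287.0)/2 × 0.5 = 71.75
  [0.5→2.5]: (287.0+216.9)/2 × 2 = 503.9
  [2.5→2.75]: (216.9+198.8)/2 × 0.25 = 51.9625
  Sum = 627.6125 µg/L·h
Tail: C_last/k_e = 198.8/0.358 = 555.307
AUC_0→∞ (transdermal patch) = 627.6125 + 555.307 = 1182.9195 µg/L·h
F = (AUC_ev/D_ev)/(AUC_iv/D_iv) = (1182.9195/300)/(4180/200) = 3.943065/20.9 = 0.1887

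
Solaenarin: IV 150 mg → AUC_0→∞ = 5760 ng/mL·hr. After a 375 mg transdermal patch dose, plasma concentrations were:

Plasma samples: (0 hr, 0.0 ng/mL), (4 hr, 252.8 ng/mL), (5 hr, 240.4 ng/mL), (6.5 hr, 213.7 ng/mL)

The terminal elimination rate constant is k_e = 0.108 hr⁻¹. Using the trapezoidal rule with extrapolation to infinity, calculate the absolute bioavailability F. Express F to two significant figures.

Trapezoidal AUC_0→6.5 (transdermal patch):
  [0→4]: (0.0+252.8)/2 × 4 = 505.6
  [4→5]: (252.8+240.4)/2 × 1 = 246.6
  [5→6.5]: (240.4+213.7)/2 × 1.5 = 340.575
  Sum = 1092.775 ng/mL·hr
Tail: C_last/k_e = 213.7/0.108 = 1978.704
AUC_0→∞ (transdermal patch) = 1092.775 + 1978.704 = 3071.479 ng/mL·hr
F = (AUC_ev/D_ev)/(AUC_iv/D_iv) = (3071.479/375)/(5760/150) = 8.19061/38.4 = 0.2133

F = 0.21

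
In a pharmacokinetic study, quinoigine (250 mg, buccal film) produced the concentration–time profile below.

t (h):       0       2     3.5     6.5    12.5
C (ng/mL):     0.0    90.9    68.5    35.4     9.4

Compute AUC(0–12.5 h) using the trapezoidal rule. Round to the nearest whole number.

Trapezoidal AUC_0→12.5:
  [0→2]: (0.0+90.9)/2 × 2 = 90.9
  [2→3.5]: (90.9+68.5)/2 × 1.5 = 119.55
  [3.5→6.5]: (68.5+35.4)/2 × 3 = 155.85
  [6.5→12.5]: (35.4+9.4)/2 × 6 = 134.4
  Sum = 500.7 ng/mL·h

AUC = 501 ng/mL·h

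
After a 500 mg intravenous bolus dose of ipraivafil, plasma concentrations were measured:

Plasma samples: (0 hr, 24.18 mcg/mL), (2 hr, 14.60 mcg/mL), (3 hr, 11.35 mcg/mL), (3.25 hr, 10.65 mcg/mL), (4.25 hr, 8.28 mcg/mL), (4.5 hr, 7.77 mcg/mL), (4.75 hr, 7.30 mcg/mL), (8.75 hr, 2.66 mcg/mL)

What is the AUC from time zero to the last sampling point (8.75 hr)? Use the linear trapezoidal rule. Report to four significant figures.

Trapezoidal AUC_0→8.75:
  [0→2]: (24.18+14.60)/2 × 2 = 38.78
  [2→3]: (14.60+11.35)/2 × 1 = 12.975
  [3→3.25]: (11.35+10.65)/2 × 0.25 = 2.75
  [3.25→4.25]: (10.65+8.28)/2 × 1 = 9.465
  [4.25→4.5]: (8.28+7.77)/2 × 0.25 = 2.00625
  [4.5→4.75]: (7.77+7.30)/2 × 0.25 = 1.88375
  [4.75→8.75]: (7.30+2.66)/2 × 4 = 19.92
  Sum = 87.78 mcg/mL·hr

AUC = 87.78 mcg/mL·hr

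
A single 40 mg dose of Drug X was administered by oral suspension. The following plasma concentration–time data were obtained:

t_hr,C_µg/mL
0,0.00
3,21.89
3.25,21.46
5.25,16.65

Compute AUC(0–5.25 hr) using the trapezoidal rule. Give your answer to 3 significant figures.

AUC = 76.4 µg/mL·hr

Trapezoidal AUC_0→5.25:
  [0→3]: (0.00+21.89)/2 × 3 = 32.835
  [3→3.25]: (21.89+21.46)/2 × 0.25 = 5.41875
  [3.25→5.25]: (21.46+16.65)/2 × 2 = 38.11
  Sum = 76.36375 µg/mL·hr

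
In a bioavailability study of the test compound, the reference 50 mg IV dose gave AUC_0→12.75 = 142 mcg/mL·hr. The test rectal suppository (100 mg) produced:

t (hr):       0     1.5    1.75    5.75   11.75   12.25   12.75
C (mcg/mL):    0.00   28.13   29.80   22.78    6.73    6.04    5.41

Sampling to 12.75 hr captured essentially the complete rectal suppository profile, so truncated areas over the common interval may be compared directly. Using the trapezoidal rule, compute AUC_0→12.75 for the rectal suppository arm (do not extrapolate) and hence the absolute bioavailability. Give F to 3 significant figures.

F = 0.803

Trapezoidal AUC_0→12.75 (rectal suppository):
  [0→1.5]: (0.00+28.13)/2 × 1.5 = 21.0975
  [1.5→1.75]: (28.13+29.80)/2 × 0.25 = 7.24125
  [1.75→5.75]: (29.80+22.78)/2 × 4 = 105.16
  [5.75→11.75]: (22.78+6.73)/2 × 6 = 88.53
  [11.75→12.25]: (6.73+6.04)/2 × 0.5 = 3.1925
  [12.25→12.75]: (6.04+5.41)/2 × 0.5 = 2.8625
  Sum = 228.08375 mcg/mL·hr
F = (AUC_ev/D_ev)/(AUC_iv/D_iv) = (228.08375/100)/(142/50) = 2.2808375/2.84 = 0.8031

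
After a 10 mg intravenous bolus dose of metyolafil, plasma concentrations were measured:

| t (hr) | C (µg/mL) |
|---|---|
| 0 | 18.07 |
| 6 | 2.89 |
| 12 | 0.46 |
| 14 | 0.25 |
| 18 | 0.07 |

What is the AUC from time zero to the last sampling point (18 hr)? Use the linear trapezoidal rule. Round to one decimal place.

Trapezoidal AUC_0→18:
  [0→6]: (18.07+2.89)/2 × 6 = 62.88
  [6→12]: (2.89+0.46)/2 × 6 = 10.05
  [12→14]: (0.46+0.25)/2 × 2 = 0.71
  [14→18]: (0.25+0.07)/2 × 4 = 0.64
  Sum = 74.28 µg/mL·hr

AUC = 74.3 µg/mL·hr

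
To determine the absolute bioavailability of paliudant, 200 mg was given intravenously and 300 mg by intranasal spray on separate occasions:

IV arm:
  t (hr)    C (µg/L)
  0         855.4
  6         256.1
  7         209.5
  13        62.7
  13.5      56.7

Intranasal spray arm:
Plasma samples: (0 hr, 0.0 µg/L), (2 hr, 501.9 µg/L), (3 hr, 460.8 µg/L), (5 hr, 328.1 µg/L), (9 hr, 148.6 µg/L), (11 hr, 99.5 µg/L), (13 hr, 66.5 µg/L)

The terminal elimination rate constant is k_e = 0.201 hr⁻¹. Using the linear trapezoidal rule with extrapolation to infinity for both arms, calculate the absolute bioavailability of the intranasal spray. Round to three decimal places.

F = 0.493

Trapezoidal AUC_0→13.5 (IV):
  [0→6]: (855.4+256.1)/2 × 6 = 3334.5
  [6→7]: (256.1+209.5)/2 × 1 = 232.8
  [7→13]: (209.5+62.7)/2 × 6 = 816.6
  [13→13.5]: (62.7+56.7)/2 × 0.5 = 29.85
  Sum = 4413.75 µg/L·hr
IV tail: 56.7/0.201 = 282.090; AUC_iv,0→∞ = 4413.75 + 282.090 = 4695.84 µg/L·hr
Trapezoidal AUC_0→13 (intranasal spray):
  [0→2]: (0.0+501.9)/2 × 2 = 501.9
  [2→3]: (501.9+460.8)/2 × 1 = 481.35
  [3→5]: (460.8+328.1)/2 × 2 = 788.9
  [5→9]: (328.1+148.6)/2 × 4 = 953.4
  [9→11]: (148.6+99.5)/2 × 2 = 248.1
  [11→13]: (99.5+66.5)/2 × 2 = 166.0
  Sum = 3139.65 µg/L·hr
intranasal spray tail: 66.5/0.201 = 330.846; AUC_ev,0→∞ = 3139.65 + 330.846 = 3470.496 µg/L·hr
F = (AUC_ev/D_ev)/(AUC_iv/D_iv) = (3470.496/300)/(4695.84/200) = 11.56832/23.4792 = 0.4927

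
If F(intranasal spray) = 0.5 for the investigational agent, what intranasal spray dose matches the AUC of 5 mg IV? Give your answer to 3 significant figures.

D_intranasal = 10.0 mg

For equal systemic exposure: F × D_ev = D_iv
D_ev = D_iv / F = 5 / 0.5 = 10 mg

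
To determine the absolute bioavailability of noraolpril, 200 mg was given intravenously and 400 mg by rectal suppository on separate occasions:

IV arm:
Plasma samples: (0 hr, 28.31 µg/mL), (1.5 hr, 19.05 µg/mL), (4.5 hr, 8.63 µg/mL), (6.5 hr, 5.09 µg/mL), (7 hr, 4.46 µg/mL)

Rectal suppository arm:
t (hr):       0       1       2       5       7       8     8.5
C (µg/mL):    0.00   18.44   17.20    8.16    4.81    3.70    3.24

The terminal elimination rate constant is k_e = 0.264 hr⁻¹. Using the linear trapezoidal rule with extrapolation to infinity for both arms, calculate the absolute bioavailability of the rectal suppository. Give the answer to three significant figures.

Trapezoidal AUC_0→7 (IV):
  [0→1.5]: (28.31+19.05)/2 × 1.5 = 35.52
  [1.5→4.5]: (19.05+8.63)/2 × 3 = 41.52
  [4.5→6.5]: (8.63+5.09)/2 × 2 = 13.72
  [6.5→7]: (5.09+4.46)/2 × 0.5 = 2.3875
  Sum = 93.1475 µg/mL·hr
IV tail: 4.46/0.264 = 16.894; AUC_iv,0→∞ = 93.1475 + 16.894 = 110.0415 µg/mL·hr
Trapezoidal AUC_0→8.5 (rectal suppository):
  [0→1]: (0.00+18.44)/2 × 1 = 9.22
  [1→2]: (18.44+17.20)/2 × 1 = 17.82
  [2→5]: (17.20+8.16)/2 × 3 = 38.04
  [5→7]: (8.16+4.81)/2 × 2 = 12.97
  [7→8]: (4.81+3.70)/2 × 1 = 4.255
  [8→8.5]: (3.70+3.24)/2 × 0.5 = 1.735
  Sum = 84.04 µg/mL·hr
rectal suppository tail: 3.24/0.264 = 12.273; AUC_ev,0→∞ = 84.04 + 12.273 = 96.313 µg/mL·hr
F = (AUC_ev/D_ev)/(AUC_iv/D_iv) = (96.313/400)/(110.0415/200) = 0.2407825/0.5502075 = 0.4376

F = 0.438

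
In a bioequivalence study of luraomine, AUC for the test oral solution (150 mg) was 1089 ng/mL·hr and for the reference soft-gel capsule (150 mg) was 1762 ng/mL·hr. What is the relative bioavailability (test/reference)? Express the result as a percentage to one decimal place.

F_rel = (AUC_test/D_test) / (AUC_ref/D_ref)
      = (1089/150) / (1762/150)
      = 7.26 / 11.7467 = 0.6180 = 61.80%

F_rel = 61.8%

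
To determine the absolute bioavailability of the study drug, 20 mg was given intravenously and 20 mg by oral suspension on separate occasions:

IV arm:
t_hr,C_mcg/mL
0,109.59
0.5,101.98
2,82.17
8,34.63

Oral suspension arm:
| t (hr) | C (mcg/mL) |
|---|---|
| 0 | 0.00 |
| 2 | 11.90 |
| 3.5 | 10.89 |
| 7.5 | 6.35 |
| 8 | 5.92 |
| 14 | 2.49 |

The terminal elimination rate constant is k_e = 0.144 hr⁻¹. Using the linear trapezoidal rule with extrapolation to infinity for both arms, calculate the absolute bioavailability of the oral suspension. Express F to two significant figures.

Trapezoidal AUC_0→8 (IV):
  [0→0.5]: (109.59+101.98)/2 × 0.5 = 52.8925
  [0.5→2]: (101.98+82.17)/2 × 1.5 = 138.1125
  [2→8]: (82.17+34.63)/2 × 6 = 350.4
  Sum = 541.405 mcg/mL·hr
IV tail: 34.63/0.144 = 240.486; AUC_iv,0→∞ = 541.405 + 240.486 = 781.891 mcg/mL·hr
Trapezoidal AUC_0→14 (oral suspension):
  [0→2]: (0.00+11.90)/2 × 2 = 11.9
  [2→3.5]: (11.90+10.89)/2 × 1.5 = 17.0925
  [3.5→7.5]: (10.89+6.35)/2 × 4 = 34.48
  [7.5→8]: (6.35+5.92)/2 × 0.5 = 3.0675
  [8→14]: (5.92+2.49)/2 × 6 = 25.23
  Sum = 91.77 mcg/mL·hr
oral suspension tail: 2.49/0.144 = 17.292; AUC_ev,0→∞ = 91.77 + 17.292 = 109.062 mcg/mL·hr
F = (AUC_ev/D_ev)/(AUC_iv/D_iv) = (109.062/20)/(781.891/20) = 5.4531/39.09455 = 0.1395

F = 0.14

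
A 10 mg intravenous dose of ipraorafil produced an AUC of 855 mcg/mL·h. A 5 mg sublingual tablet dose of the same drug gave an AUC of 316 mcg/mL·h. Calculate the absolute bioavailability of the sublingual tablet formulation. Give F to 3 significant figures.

F = 0.739

F = (AUC_ev / D_ev) / (AUC_iv / D_iv)
  = (316/5) / (855/10)
  = 63.2 / 85.5 = 0.7392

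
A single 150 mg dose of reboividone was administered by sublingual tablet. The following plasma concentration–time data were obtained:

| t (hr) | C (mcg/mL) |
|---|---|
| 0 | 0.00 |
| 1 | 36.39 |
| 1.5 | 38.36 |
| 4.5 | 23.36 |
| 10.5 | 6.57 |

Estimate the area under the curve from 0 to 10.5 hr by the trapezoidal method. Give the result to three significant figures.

AUC = 219 mcg/mL·hr

Trapezoidal AUC_0→10.5:
  [0→1]: (0.00+36.39)/2 × 1 = 18.195
  [1→1.5]: (36.39+38.36)/2 × 0.5 = 18.6875
  [1.5→4.5]: (38.36+23.36)/2 × 3 = 92.58
  [4.5→10.5]: (23.36+6.57)/2 × 6 = 89.79
  Sum = 219.2525 mcg/mL·hr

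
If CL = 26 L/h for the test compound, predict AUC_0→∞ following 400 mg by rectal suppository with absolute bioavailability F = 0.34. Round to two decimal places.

AUC = 5.23 mg/L·h

AUC_0→∞ = F × Dose / CL
        = 0.34 × 400 / 26 = 5.23077 mg/L·h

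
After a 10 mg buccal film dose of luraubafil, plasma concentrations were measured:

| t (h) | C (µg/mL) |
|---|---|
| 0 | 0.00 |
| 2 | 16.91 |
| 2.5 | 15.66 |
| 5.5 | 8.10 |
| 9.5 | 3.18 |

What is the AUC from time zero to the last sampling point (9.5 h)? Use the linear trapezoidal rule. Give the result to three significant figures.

AUC = 83.3 µg/mL·h

Trapezoidal AUC_0→9.5:
  [0→2]: (0.00+16.91)/2 × 2 = 16.91
  [2→2.5]: (16.91+15.66)/2 × 0.5 = 8.1425
  [2.5→5.5]: (15.66+8.10)/2 × 3 = 35.64
  [5.5→9.5]: (8.10+3.18)/2 × 4 = 22.56
  Sum = 83.2525 µg/mL·h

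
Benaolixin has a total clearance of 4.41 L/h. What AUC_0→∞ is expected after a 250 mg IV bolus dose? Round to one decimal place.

AUC = 56.7 mg/L·h

AUC_0→∞ = Dose_iv / CL
        = 250 / 4.41 = 56.6893 mg/L·h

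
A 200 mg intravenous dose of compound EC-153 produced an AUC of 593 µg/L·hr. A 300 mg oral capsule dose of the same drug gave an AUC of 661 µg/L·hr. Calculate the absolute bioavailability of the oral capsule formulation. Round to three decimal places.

F = (AUC_ev / D_ev) / (AUC_iv / D_iv)
  = (661/300) / (593/200)
  = 2.20333 / 2.965 = 0.7431

F = 0.743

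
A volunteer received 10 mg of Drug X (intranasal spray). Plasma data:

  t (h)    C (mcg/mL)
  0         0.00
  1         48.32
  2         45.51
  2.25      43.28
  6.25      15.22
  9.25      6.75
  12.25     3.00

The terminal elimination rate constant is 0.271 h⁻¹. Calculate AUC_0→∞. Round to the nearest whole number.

AUC = 258 mcg/mL·h

Trapezoidal AUC_0→12.25:
  [0→1]: (0.00+48.32)/2 × 1 = 24.16
  [1→2]: (48.32+45.51)/2 × 1 = 46.915
  [2→2.25]: (45.51+43.28)/2 × 0.25 = 11.09875
  [2.25→6.25]: (43.28+15.22)/2 × 4 = 117.0
  [6.25→9.25]: (15.22+6.75)/2 × 3 = 32.955
  [9.25→12.25]: (6.75+3.00)/2 × 3 = 14.625
  Sum = 246.75375 mcg/mL·h
Extrapolated tail: C_last / k_e = 3.00 / 0.271 = 11.070
AUC_0→∞ = 246.75375 + 11.070 = 257.82375 mcg/mL·h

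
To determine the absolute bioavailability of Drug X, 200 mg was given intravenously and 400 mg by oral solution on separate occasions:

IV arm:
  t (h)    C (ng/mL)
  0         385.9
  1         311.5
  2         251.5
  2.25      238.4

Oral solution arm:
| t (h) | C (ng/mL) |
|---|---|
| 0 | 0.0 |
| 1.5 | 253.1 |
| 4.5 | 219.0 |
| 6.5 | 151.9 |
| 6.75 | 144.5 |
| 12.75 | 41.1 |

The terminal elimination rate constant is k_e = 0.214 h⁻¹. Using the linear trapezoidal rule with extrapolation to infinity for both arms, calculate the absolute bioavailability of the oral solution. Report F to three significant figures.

Trapezoidal AUC_0→2.25 (IV):
  [0→1]: (385.9+311.5)/2 × 1 = 348.7
  [1→2]: (311.5+251.5)/2 × 1 = 281.5
  [2→2.25]: (251.5+238.4)/2 × 0.25 = 61.2375
  Sum = 691.4375 ng/mL·h
IV tail: 238.4/0.214 = 1114.019; AUC_iv,0→∞ = 691.4375 + 1114.019 = 1805.4565 ng/mL·h
Trapezoidal AUC_0→12.75 (oral solution):
  [0→1.5]: (0.0+253.1)/2 × 1.5 = 189.825
  [1.5→4.5]: (253.1+219.0)/2 × 3 = 708.15
  [4.5→6.5]: (219.0+151.9)/2 × 2 = 370.9
  [6.5→6.75]: (151.9+144.5)/2 × 0.25 = 37.05
  [6.75→12.75]: (144.5+41.1)/2 × 6 = 556.8
  Sum = 1862.725 ng/mL·h
oral solution tail: 41.1/0.214 = 192.056; AUC_ev,0→∞ = 1862.725 + 192.056 = 2054.781 ng/mL·h
F = (AUC_ev/D_ev)/(AUC_iv/D_iv) = (2054.781/400)/(1805.4565/200) = 5.1369525/9.0272825 = 0.5690

F = 0.569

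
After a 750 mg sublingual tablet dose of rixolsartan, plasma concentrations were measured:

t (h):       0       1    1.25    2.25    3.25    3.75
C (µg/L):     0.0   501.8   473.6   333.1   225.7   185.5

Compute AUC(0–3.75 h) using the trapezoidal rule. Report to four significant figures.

AUC = 1158 µg/L·h

Trapezoidal AUC_0→3.75:
  [0→1]: (0.0+501.8)/2 × 1 = 250.9
  [1→1.25]: (501.8+473.6)/2 × 0.25 = 121.925
  [1.25→2.25]: (473.6+333.1)/2 × 1 = 403.35
  [2.25→3.25]: (333.1+225.7)/2 × 1 = 279.4
  [3.25→3.75]: (225.7+185.5)/2 × 0.5 = 102.8
  Sum = 1158.375 µg/L·h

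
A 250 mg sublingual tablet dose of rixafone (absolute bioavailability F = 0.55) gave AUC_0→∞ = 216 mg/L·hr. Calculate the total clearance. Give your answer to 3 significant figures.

CL = F × Dose / AUC_0→∞
   = 0.55 × 250 / 216 = 0.636574 L/hr

CL = 0.637 L/hr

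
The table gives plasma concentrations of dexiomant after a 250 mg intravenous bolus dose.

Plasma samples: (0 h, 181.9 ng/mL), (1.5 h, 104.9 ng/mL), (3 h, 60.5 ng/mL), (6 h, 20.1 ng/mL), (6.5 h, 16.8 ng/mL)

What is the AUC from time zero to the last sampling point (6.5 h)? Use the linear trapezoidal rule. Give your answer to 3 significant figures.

Trapezoidal AUC_0→6.5:
  [0→1.5]: (181.9+104.9)/2 × 1.5 = 215.1
  [1.5→3]: (104.9+60.5)/2 × 1.5 = 124.05
  [3→6]: (60.5+20.1)/2 × 3 = 120.9
  [6→6.5]: (20.1+16.8)/2 × 0.5 = 9.225
  Sum = 469.275 ng/mL·h

AUC = 469 ng/mL·h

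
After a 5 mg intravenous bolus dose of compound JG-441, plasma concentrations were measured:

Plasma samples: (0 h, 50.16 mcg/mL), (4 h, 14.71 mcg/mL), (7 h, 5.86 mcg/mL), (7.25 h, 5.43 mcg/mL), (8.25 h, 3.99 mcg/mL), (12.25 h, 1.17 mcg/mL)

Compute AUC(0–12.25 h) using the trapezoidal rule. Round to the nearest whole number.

AUC = 177 mcg/mL·h

Trapezoidal AUC_0→12.25:
  [0→4]: (50.16+14.71)/2 × 4 = 129.74
  [4→7]: (14.71+5.86)/2 × 3 = 30.855
  [7→7.25]: (5.86+5.43)/2 × 0.25 = 1.41125
  [7.25→8.25]: (5.43+3.99)/2 × 1 = 4.71
  [8.25→12.25]: (3.99+1.17)/2 × 4 = 10.32
  Sum = 177.03625 mcg/mL·h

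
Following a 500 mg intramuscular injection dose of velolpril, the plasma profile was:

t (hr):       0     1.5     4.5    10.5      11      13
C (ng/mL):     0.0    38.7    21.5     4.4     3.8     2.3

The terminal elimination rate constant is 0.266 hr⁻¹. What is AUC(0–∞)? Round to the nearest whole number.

AUC = 214 ng/mL·hr

Trapezoidal AUC_0→13:
  [0→1.5]: (0.0+38.7)/2 × 1.5 = 29.025
  [1.5→4.5]: (38.7+21.5)/2 × 3 = 90.3
  [4.5→10.5]: (21.5+4.4)/2 × 6 = 77.7
  [10.5→11]: (4.4+3.8)/2 × 0.5 = 2.05
  [11→13]: (3.8+2.3)/2 × 2 = 6.1
  Sum = 205.175 ng/mL·hr
Extrapolated tail: C_last / k_e = 2.3 / 0.266 = 8.647
AUC_0→∞ = 205.175 + 8.647 = 213.822 ng/mL·hr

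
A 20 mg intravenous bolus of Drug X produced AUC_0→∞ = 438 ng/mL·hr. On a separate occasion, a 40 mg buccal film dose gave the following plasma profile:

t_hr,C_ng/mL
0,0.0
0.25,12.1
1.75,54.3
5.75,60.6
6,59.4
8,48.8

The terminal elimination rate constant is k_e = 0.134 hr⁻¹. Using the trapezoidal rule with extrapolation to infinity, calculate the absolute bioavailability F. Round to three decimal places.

Trapezoidal AUC_0→8 (buccal film):
  [0→0.25]: (0.0+12.1)/2 × 0.25 = 1.5125
  [0.25→1.75]: (12.1+54.3)/2 × 1.5 = 49.8
  [1.75→5.75]: (54.3+60.6)/2 × 4 = 229.8
  [5.75→6]: (60.6+59.4)/2 × 0.25 = 15.0
  [6→8]: (59.4+48.8)/2 × 2 = 108.2
  Sum = 404.3125 ng/mL·hr
Tail: C_last/k_e = 48.8/0.134 = 364.179
AUC_0→∞ (buccal film) = 404.3125 + 364.179 = 768.4915 ng/mL·hr
F = (AUC_ev/D_ev)/(AUC_iv/D_iv) = (768.4915/40)/(438/20) = 19.2123/21.9 = 0.8773

F = 0.877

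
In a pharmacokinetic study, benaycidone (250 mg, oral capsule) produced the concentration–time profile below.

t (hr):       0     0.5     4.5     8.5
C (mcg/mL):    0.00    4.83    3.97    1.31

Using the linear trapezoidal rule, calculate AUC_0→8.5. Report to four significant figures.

Trapezoidal AUC_0→8.5:
  [0→0.5]: (0.00+4.83)/2 × 0.5 = 1.2075
  [0.5→4.5]: (4.83+3.97)/2 × 4 = 17.6
  [4.5→8.5]: (3.97+1.31)/2 × 4 = 10.56
  Sum = 29.3675 mcg/mL·hr

AUC = 29.37 mcg/mL·hr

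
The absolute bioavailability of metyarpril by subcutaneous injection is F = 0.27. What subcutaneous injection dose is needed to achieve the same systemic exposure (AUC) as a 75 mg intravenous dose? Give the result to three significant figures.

D_subcutaneous = 278 mg

For equal systemic exposure: F × D_ev = D_iv
D_ev = D_iv / F = 75 / 0.27 = 277.778 mg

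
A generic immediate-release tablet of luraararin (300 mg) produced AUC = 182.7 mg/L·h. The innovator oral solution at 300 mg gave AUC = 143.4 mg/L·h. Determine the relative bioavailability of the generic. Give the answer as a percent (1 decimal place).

F_rel = (AUC_test/D_test) / (AUC_ref/D_ref)
      = (182.7/300) / (143.4/300)
      = 0.609 / 0.478 = 1.2741 = 127.41%

F_rel = 127.4%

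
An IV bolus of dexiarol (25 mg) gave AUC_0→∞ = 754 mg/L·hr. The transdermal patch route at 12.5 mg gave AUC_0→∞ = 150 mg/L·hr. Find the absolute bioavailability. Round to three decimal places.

F = 0.398

F = (AUC_ev / D_ev) / (AUC_iv / D_iv)
  = (150/12.5) / (754/25)
  = 12 / 30.16 = 0.3979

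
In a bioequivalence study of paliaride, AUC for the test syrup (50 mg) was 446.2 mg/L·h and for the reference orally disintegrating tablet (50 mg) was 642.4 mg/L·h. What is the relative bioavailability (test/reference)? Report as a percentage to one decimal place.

F_rel = (AUC_test/D_test) / (AUC_ref/D_ref)
      = (446.2/50) / (642.4/50)
      = 8.924 / 12.848 = 0.6946 = 69.46%

F_rel = 69.5%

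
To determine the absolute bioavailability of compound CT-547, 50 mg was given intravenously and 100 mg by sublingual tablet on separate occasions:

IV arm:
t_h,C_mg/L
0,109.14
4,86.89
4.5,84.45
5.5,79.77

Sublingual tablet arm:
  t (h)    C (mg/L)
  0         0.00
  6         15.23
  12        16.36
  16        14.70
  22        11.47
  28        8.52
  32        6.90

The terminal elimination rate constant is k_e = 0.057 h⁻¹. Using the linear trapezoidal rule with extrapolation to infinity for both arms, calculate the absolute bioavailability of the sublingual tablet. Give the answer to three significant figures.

Trapezoidal AUC_0→5.5 (IV):
  [0→4]: (109.14+86.89)/2 × 4 = 392.06
  [4→4.5]: (86.89+84.45)/2 × 0.5 = 42.835
  [4.5→5.5]: (84.45+79.77)/2 × 1 = 82.11
  Sum = 517.005 mg/L·h
IV tail: 79.77/0.057 = 1399.474; AUC_iv,0→∞ = 517.005 + 1399.474 = 1916.479 mg/L·h
Trapezoidal AUC_0→32 (sublingual tablet):
  [0→6]: (0.00+15.23)/2 × 6 = 45.69
  [6→12]: (15.23+16.36)/2 × 6 = 94.77
  [12→16]: (16.36+14.70)/2 × 4 = 62.12
  [16→22]: (14.70+11.47)/2 × 6 = 78.51
  [22→28]: (11.47+8.52)/2 × 6 = 59.97
  [28→32]: (8.52+6.90)/2 × 4 = 30.84
  Sum = 371.9 mg/L·h
sublingual tablet tail: 6.90/0.057 = 121.053; AUC_ev,0→∞ = 371.9 + 121.053 = 492.953 mg/L·h
F = (AUC_ev/D_ev)/(AUC_iv/D_iv) = (492.953/100)/(1916.479/50) = 4.92953/38.32958 = 0.1286

F = 0.129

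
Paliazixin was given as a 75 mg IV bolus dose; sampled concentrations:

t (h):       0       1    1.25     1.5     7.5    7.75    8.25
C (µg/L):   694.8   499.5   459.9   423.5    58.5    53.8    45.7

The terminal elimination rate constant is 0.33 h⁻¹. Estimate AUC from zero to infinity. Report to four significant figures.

AUC = 2451 µg/L·h

Trapezoidal AUC_0→8.25:
  [0→1]: (694.8+499.5)/2 × 1 = 597.15
  [1→1.25]: (499.5+459.9)/2 × 0.25 = 119.925
  [1.25→1.5]: (459.9+423.5)/2 × 0.25 = 110.425
  [1.5→7.5]: (423.5+58.5)/2 × 6 = 1446.0
  [7.5→7.75]: (58.5+53.8)/2 × 0.25 = 14.0375
  [7.75→8.25]: (53.8+45.7)/2 × 0.5 = 24.875
  Sum = 2312.4125 µg/L·h
Extrapolated tail: C_last / k_e = 45.7 / 0.33 = 138.485
AUC_0→∞ = 2312.4125 + 138.485 = 2450.8975 µg/L·h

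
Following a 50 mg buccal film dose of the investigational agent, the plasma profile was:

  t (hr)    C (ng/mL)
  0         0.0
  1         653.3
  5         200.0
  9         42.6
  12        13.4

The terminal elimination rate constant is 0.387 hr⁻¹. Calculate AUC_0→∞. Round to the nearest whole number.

Trapezoidal AUC_0→12:
  [0→1]: (0.0+653.3)/2 × 1 = 326.65
  [1→5]: (653.3+200.0)/2 × 4 = 1706.6
  [5→9]: (200.0+42.6)/2 × 4 = 485.2
  [9→12]: (42.6+13.4)/2 × 3 = 84.0
  Sum = 2602.45 ng/mL·hr
Extrapolated tail: C_last / k_e = 13.4 / 0.387 = 34.625
AUC_0→∞ = 2602.45 + 34.625 = 2637.075 ng/mL·hr

AUC = 2637 ng/mL·hr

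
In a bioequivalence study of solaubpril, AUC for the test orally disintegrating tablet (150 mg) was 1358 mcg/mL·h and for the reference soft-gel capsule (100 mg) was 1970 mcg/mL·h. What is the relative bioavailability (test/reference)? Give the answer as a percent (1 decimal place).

F_rel = (AUC_test/D_test) / (AUC_ref/D_ref)
      = (1358/150) / (1970/100)
      = 9.05333 / 19.7 = 0.4596 = 45.96%

F_rel = 46.0%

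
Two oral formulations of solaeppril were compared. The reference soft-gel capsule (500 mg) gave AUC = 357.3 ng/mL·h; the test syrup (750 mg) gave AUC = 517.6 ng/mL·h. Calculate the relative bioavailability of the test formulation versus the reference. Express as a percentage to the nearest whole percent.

F_rel = 97%

F_rel = (AUC_test/D_test) / (AUC_ref/D_ref)
      = (517.6/750) / (357.3/500)
      = 0.690133 / 0.7146 = 0.9658 = 96.58%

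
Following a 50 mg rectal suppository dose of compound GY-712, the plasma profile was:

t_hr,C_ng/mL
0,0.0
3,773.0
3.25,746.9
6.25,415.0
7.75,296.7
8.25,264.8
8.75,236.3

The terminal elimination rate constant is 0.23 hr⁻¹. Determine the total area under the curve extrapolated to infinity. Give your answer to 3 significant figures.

Trapezoidal AUC_0→8.75:
  [0→3]: (0.0+773.0)/2 × 3 = 1159.5
  [3→3.25]: (773.0+746.9)/2 × 0.25 = 189.9875
  [3.25→6.25]: (746.9+415.0)/2 × 3 = 1742.85
  [6.25→7.75]: (415.0+296.7)/2 × 1.5 = 533.775
  [7.75→8.25]: (296.7+264.8)/2 × 0.5 = 140.375
  [8.25→8.75]: (264.8+236.3)/2 × 0.5 = 125.275
  Sum = 3891.7625 ng/mL·hr
Extrapolated tail: C_last / k_e = 236.3 / 0.23 = 1027.391
AUC_0→∞ = 3891.7625 + 1027.391 = 4919.1535 ng/mL·hr

AUC = 4920 ng/mL·hr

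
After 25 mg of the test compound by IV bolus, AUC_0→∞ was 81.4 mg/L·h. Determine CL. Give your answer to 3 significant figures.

CL = 0.307 L/h

CL = Dose_iv / AUC_0→∞
   = 25 / 81.4 = 0.307125 L/h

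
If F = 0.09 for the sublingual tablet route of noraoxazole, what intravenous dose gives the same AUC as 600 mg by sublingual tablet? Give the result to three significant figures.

Systemic exposure from an extravascular dose = F × D_ev, so the equivalent IV dose is F × D_ev.
D_iv = F × D_ev = 0.09 × 600 = 54 mg

D_iv = 54.0 mg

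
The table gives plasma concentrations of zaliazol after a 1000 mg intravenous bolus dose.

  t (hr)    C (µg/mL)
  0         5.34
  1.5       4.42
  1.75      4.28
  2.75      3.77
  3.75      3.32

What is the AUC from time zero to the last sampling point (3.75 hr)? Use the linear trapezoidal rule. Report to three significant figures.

AUC = 16.0 µg/mL·hr

Trapezoidal AUC_0→3.75:
  [0→1.5]: (5.34+4.42)/2 × 1.5 = 7.32
  [1.5→1.75]: (4.42+4.28)/2 × 0.25 = 1.0875
  [1.75→2.75]: (4.28+3.77)/2 × 1 = 4.025
  [2.75→3.75]: (3.77+3.32)/2 × 1 = 3.545
  Sum = 15.9775 µg/mL·hr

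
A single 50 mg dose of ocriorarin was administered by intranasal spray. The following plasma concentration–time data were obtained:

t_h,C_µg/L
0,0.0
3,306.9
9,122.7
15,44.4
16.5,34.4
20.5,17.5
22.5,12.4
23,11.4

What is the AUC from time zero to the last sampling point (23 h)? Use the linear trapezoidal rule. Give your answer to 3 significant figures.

AUC = 2450 µg/L·h

Trapezoidal AUC_0→23:
  [0→3]: (0.0+306.9)/2 × 3 = 460.35
  [3→9]: (306.9+122.7)/2 × 6 = 1288.8
  [9→15]: (122.7+44.4)/2 × 6 = 501.3
  [15→16.5]: (44.4+34.4)/2 × 1.5 = 59.1
  [16.5→20.5]: (34.4+17.5)/2 × 4 = 103.8
  [20.5→22.5]: (17.5+12.4)/2 × 2 = 29.9
  [22.5→23]: (12.4+11.4)/2 × 0.5 = 5.95
  Sum = 2449.2 µg/L·h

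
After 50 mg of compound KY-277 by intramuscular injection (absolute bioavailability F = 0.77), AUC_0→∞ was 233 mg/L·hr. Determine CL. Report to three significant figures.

CL = 0.165 L/hr

CL = F × Dose / AUC_0→∞
   = 0.77 × 50 / 233 = 0.165236 L/hr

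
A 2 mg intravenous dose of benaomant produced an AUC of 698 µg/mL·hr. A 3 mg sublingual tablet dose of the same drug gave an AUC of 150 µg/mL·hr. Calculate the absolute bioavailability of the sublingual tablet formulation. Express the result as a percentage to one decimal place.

F = 14.3%

F = (AUC_ev / D_ev) / (AUC_iv / D_iv)
  = (150/3) / (698/2)
  = 50 / 349 = 0.1433
  = 14.33%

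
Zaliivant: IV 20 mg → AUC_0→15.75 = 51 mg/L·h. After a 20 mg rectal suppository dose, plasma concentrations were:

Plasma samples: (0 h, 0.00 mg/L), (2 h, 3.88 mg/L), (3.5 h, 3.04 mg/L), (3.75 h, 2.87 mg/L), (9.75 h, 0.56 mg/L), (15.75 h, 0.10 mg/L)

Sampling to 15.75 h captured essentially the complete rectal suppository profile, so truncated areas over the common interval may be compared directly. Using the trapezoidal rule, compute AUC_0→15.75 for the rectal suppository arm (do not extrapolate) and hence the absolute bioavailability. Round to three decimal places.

Trapezoidal AUC_0→15.75 (rectal suppository):
  [0→2]: (0.00+3.88)/2 × 2 = 3.88
  [2→3.5]: (3.88+3.04)/2 × 1.5 = 5.19
  [3.5→3.75]: (3.04+2.87)/2 × 0.25 = 0.73875
  [3.75→9.75]: (2.87+0.56)/2 × 6 = 10.29
  [9.75→15.75]: (0.56+0.10)/2 × 6 = 1.98
  Sum = 22.07875 mg/L·h
F = (AUC_ev/D_ev)/(AUC_iv/D_iv) = (22.07875/20)/(51/20) = 1.1039375/2.55 = 0.4329

F = 0.433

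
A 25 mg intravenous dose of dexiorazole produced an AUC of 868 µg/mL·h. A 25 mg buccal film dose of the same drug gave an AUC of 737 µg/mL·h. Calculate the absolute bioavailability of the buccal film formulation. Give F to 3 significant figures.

F = 0.849

F = (AUC_ev / D_ev) / (AUC_iv / D_iv)
  = (737/25) / (868/25)
  = 29.48 / 34.72 = 0.8491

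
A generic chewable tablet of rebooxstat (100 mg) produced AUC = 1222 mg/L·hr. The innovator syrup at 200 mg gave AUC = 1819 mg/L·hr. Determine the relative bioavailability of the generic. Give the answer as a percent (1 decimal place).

F_rel = 134.4%

F_rel = (AUC_test/D_test) / (AUC_ref/D_ref)
      = (1222/100) / (1819/200)
      = 12.22 / 9.095 = 1.3436 = 134.36%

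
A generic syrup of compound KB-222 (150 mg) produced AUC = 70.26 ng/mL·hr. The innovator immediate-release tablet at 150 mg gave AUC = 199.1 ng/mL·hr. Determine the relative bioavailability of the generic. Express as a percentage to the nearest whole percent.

F_rel = (AUC_test/D_test) / (AUC_ref/D_ref)
      = (70.26/150) / (199.1/150)
      = 0.4684 / 1.32733 = 0.3529 = 35.29%

F_rel = 35%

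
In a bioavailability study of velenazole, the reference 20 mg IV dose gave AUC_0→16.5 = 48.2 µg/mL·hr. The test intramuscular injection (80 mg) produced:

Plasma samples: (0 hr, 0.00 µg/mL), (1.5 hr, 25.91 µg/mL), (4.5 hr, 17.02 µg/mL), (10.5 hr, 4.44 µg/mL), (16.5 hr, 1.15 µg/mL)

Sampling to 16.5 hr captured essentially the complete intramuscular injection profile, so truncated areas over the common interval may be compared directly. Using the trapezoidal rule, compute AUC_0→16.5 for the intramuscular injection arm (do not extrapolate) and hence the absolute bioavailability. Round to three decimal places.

F = 0.856

Trapezoidal AUC_0→16.5 (intramuscular injection):
  [0→1.5]: (0.00+25.91)/2 × 1.5 = 19.4325
  [1.5→4.5]: (25.91+17.02)/2 × 3 = 64.395
  [4.5→10.5]: (17.02+4.44)/2 × 6 = 64.38
  [10.5→16.5]: (4.44+1.15)/2 × 6 = 16.77
  Sum = 164.9775 µg/mL·hr
F = (AUC_ev/D_ev)/(AUC_iv/D_iv) = (164.9775/80)/(48.2/20) = 2.06222/2.41 = 0.8557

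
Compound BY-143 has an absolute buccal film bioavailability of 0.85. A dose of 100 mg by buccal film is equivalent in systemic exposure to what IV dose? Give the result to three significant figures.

D_iv = 85.0 mg

Systemic exposure from an extravascular dose = F × D_ev, so the equivalent IV dose is F × D_ev.
D_iv = F × D_ev = 0.85 × 100 = 85 mg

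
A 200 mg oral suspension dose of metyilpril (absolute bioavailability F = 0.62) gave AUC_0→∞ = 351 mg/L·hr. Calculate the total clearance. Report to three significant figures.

CL = 0.353 L/hr

CL = F × Dose / AUC_0→∞
   = 0.62 × 200 / 351 = 0.353276 L/hr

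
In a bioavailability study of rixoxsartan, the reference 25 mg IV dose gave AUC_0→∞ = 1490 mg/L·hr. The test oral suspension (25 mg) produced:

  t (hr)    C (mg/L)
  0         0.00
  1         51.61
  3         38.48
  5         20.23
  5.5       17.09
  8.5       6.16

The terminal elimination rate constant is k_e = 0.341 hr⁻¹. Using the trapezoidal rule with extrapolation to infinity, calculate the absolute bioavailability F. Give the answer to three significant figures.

F = 0.159

Trapezoidal AUC_0→8.5 (oral suspension):
  [0→1]: (0.00+51.61)/2 × 1 = 25.805
  [1→3]: (51.61+38.48)/2 × 2 = 90.09
  [3→5]: (38.48+20.23)/2 × 2 = 58.71
  [5→5.5]: (20.23+17.09)/2 × 0.5 = 9.33
  [5.5→8.5]: (17.09+6.16)/2 × 3 = 34.875
  Sum = 218.81 mg/L·hr
Tail: C_last/k_e = 6.16/0.341 = 18.065
AUC_0→∞ (oral suspension) = 218.81 + 18.065 = 236.875 mg/L·hr
F = (AUC_ev/D_ev)/(AUC_iv/D_iv) = (236.875/25)/(1490/25) = 9.475/59.6 = 0.1590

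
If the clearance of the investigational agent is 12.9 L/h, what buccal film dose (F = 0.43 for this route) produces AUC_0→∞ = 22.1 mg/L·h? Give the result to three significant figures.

Dose = 663 mg

Dose = CL × AUC_0→∞ / F
     = 12.9 × 22.1 / 0.43 = 663 mg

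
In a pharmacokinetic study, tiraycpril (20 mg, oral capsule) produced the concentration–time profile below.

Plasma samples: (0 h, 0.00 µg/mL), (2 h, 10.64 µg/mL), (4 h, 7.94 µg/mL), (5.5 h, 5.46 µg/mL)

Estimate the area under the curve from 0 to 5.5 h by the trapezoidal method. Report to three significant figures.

AUC = 39.3 µg/mL·h

Trapezoidal AUC_0→5.5:
  [0→2]: (0.00+10.64)/2 × 2 = 10.64
  [2→4]: (10.64+7.94)/2 × 2 = 18.58
  [4→5.5]: (7.94+5.46)/2 × 1.5 = 10.05
  Sum = 39.27 µg/mL·h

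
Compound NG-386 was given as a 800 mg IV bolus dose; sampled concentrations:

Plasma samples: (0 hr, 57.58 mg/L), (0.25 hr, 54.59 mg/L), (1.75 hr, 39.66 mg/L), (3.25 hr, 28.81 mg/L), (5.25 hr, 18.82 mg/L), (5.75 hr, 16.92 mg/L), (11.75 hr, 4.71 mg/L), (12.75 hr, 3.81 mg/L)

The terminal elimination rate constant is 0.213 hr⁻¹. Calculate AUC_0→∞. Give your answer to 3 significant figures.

Trapezoidal AUC_0→12.75:
  [0→0.25]: (57.58+54.59)/2 × 0.25 = 14.02125
  [0.25→1.75]: (54.59+39.66)/2 × 1.5 = 70.6875
  [1.75→3.25]: (39.66+28.81)/2 × 1.5 = 51.3525
  [3.25→5.25]: (28.81+18.82)/2 × 2 = 47.63
  [5.25→5.75]: (18.82+16.92)/2 × 0.5 = 8.935
  [5.75→11.75]: (16.92+4.71)/2 × 6 = 64.89
  [11.75→12.75]: (4.71+3.81)/2 × 1 = 4.26
  Sum = 261.77625 mg/L·hr
Extrapolated tail: C_last / k_e = 3.81 / 0.213 = 17.887
AUC_0→∞ = 261.77625 + 17.887 = 279.66325 mg/L·hr

AUC = 280 mg/L·hr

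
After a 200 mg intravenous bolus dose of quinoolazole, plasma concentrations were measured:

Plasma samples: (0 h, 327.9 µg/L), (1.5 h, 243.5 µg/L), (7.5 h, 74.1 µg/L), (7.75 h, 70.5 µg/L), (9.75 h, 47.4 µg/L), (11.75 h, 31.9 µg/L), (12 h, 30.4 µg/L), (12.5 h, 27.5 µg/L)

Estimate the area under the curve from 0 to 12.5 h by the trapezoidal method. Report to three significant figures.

Trapezoidal AUC_0→12.5:
  [0→1.5]: (327.9+243.5)/2 × 1.5 = 428.55
  [1.5→7.5]: (243.5+74.1)/2 × 6 = 952.8
  [7.5→7.75]: (74.1+70.5)/2 × 0.25 = 18.075
  [7.75→9.75]: (70.5+47.4)/2 × 2 = 117.9
  [9.75→11.75]: (47.4+31.9)/2 × 2 = 79.3
  [11.75→12]: (31.9+30.4)/2 × 0.25 = 7.7875
  [12→12.5]: (30.4+27.5)/2 × 0.5 = 14.475
  Sum = 1618.8875 µg/L·h

AUC = 1620 µg/L·h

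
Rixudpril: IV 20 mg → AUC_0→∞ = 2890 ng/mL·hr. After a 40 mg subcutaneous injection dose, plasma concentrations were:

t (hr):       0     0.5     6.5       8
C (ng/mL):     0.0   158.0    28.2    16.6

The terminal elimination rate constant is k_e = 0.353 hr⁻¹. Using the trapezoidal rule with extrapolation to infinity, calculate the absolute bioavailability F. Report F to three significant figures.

F = 0.117

Trapezoidal AUC_0→8 (subcutaneous injection):
  [0→0.5]: (0.0+158.0)/2 × 0.5 = 39.5
  [0.5→6.5]: (158.0+28.2)/2 × 6 = 558.6
  [6.5→8]: (28.2+16.6)/2 × 1.5 = 33.6
  Sum = 631.7 ng/mL·hr
Tail: C_last/k_e = 16.6/0.353 = 47.025
AUC_0→∞ (subcutaneous injection) = 631.7 + 47.025 = 678.725 ng/mL·hr
F = (AUC_ev/D_ev)/(AUC_iv/D_iv) = (678.725/40)/(2890/20) = 16.968125/144.5 = 0.1174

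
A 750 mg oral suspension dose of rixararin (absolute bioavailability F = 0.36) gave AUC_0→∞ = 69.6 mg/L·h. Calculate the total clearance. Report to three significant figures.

CL = 3.88 L/h

CL = F × Dose / AUC_0→∞
   = 0.36 × 750 / 69.6 = 3.87931 L/h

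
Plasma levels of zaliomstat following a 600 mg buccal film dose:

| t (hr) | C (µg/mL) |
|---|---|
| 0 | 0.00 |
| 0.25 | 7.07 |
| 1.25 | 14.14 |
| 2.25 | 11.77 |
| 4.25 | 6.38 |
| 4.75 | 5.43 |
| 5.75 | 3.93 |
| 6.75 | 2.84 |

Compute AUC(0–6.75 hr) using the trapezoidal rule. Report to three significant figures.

Trapezoidal AUC_0→6.75:
  [0→0.25]: (0.00+7.07)/2 × 0.25 = 0.88375
  [0.25→1.25]: (7.07+14.14)/2 × 1 = 10.605
  [1.25→2.25]: (14.14+11.77)/2 × 1 = 12.955
  [2.25→4.25]: (11.77+6.38)/2 × 2 = 18.15
  [4.25→4.75]: (6.38+5.43)/2 × 0.5 = 2.9525
  [4.75→5.75]: (5.43+3.93)/2 × 1 = 4.68
  [5.75→6.75]: (3.93+2.84)/2 × 1 = 3.385
  Sum = 53.61125 µg/mL·hr

AUC = 53.6 µg/mL·hr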